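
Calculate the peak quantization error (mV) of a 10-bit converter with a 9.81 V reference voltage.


The maximum quantization error is +/- LSB/2.
LSB = Vref / 2^n = 9.81 / 1024 = 0.00958008 V
Max error = LSB / 2 = 0.00958008 / 2 = 0.00479004 V
Max error = 4.79 mV

4.79 mV


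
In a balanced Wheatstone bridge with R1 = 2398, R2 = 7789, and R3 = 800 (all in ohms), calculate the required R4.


At balance: R1*R4 = R2*R3, so R4 = R2*R3/R1.
R4 = 7789 * 800 / 2398
R4 = 6231200 / 2398
R4 = 2598.5 ohm

2598.5 ohm


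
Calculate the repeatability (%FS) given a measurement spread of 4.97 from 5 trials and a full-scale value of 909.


Repeatability = (spread / full scale) * 100%.
R = (4.97 / 909) * 100
R = 0.547 %FS

0.547 %FS


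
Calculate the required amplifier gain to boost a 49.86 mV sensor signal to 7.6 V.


Gain = Vout / Vin (converting to same units).
G = 7.6 V / 49.86 mV
G = 7600.0 mV / 49.86 mV
G = 152.43

152.43


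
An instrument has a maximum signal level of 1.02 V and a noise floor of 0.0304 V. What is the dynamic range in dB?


Dynamic range = 20 * log10(Vmax / Vnoise).
DR = 20 * log10(1.02 / 0.0304)
DR = 20 * log10(33.55)
DR = 30.51 dB

30.51 dB


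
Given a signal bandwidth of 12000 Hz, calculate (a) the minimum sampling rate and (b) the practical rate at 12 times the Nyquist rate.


By Nyquist theorem, fs_min = 2 * fmax.
fs_min = 2 * 12000 = 24000 Hz
Practical rate = 12 * fs_min = 12 * 24000 = 288000 Hz

fs_min = 24000 Hz, fs_practical = 288000 Hz


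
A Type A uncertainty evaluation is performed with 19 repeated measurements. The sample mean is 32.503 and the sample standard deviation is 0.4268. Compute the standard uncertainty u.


The standard uncertainty for Type A evaluation is u = s / sqrt(n).
u = 0.4268 / sqrt(19)
u = 0.4268 / 4.3589
u = 0.0979

0.0979


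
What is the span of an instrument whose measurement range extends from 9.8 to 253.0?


Span = upper range - lower range.
Span = 253.0 - (9.8)
Span = 243.2

243.2


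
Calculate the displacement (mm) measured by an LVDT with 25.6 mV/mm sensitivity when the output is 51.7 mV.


Displacement = Vout / sensitivity.
d = 51.7 / 25.6
d = 2.02 mm

2.02 mm


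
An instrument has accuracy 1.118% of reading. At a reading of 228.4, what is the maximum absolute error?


Absolute error = (accuracy% / 100) * reading.
Error = (1.118 / 100) * 228.4
Error = 0.01118 * 228.4
Error = 2.5535

2.5535


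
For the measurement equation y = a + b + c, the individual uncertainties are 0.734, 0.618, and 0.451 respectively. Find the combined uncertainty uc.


For a sum of independent quantities, uc = sqrt(u1^2 + u2^2 + u3^2).
uc = sqrt(0.734^2 + 0.618^2 + 0.451^2)
uc = sqrt(0.538756 + 0.381924 + 0.203401)
uc = 1.0602

1.0602


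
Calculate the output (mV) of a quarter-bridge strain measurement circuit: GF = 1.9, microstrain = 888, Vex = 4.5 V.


Quarter bridge output: Vout = (GF * epsilon * Vex) / 4.
Vout = (1.9 * 888e-6 * 4.5) / 4
Vout = 0.0075924 / 4 V
Vout = 0.0018981 V = 1.8981 mV

1.8981 mV


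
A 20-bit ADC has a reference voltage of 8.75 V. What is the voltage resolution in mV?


The resolution (LSB) of an ADC is Vref / 2^n.
LSB = 8.75 / 2^20
LSB = 8.75 / 1048576
LSB = 8.34e-06 V = 0.00834465 mV

0.00834465 mV


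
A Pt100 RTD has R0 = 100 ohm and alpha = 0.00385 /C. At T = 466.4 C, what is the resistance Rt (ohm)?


The RTD equation: Rt = R0 * (1 + alpha * T).
Rt = 100 * (1 + 0.00385 * 466.4)
Rt = 100 * (1 + 1.79564)
Rt = 100 * 2.79564
Rt = 279.564 ohm

279.564 ohm


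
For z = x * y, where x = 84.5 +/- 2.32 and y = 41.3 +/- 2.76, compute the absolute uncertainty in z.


For a product z = x*y, the relative uncertainty is:
uz/z = sqrt((ux/x)^2 + (uy/y)^2)
Relative uncertainties: ux/x = 2.32/84.5 = 0.027456
uy/y = 2.76/41.3 = 0.066828
z = 84.5 * 41.3 = 3489.8
uz = 3489.8 * sqrt(0.027456^2 + 0.066828^2) = 252.135

252.135


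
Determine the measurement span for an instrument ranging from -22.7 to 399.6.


Span = upper range - lower range.
Span = 399.6 - (-22.7)
Span = 422.3

422.3


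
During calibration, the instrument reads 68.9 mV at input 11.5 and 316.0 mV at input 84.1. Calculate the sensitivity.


Sensitivity = (y2 - y1) / (x2 - x1).
S = (316.0 - 68.9) / (84.1 - 11.5)
S = 247.1 / 72.6
S = 3.4036 mV/unit

3.4036 mV/unit


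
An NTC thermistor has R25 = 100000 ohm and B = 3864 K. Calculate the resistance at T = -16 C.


NTC thermistor equation: Rt = R25 * exp(B * (1/T - 1/T25)).
T in Kelvin: 257.15 K, T25 = 298.15 K
1/T - 1/T25 = 1/257.15 - 1/298.15 = 0.00053476
B * (1/T - 1/T25) = 3864 * 0.00053476 = 2.0663
Rt = 100000 * exp(2.0663) = 789579.0 ohm

789579.0 ohm


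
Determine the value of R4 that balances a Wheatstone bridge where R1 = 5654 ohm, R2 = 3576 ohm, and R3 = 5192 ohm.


At balance: R1*R4 = R2*R3, so R4 = R2*R3/R1.
R4 = 3576 * 5192 / 5654
R4 = 18566592 / 5654
R4 = 3283.8 ohm

3283.8 ohm


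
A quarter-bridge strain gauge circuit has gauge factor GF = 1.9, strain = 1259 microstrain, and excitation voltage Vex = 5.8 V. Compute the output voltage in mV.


Quarter bridge output: Vout = (GF * epsilon * Vex) / 4.
Vout = (1.9 * 1259e-6 * 5.8) / 4
Vout = 0.01387418 / 4 V
Vout = 0.00346854 V = 3.4685 mV

3.4685 mV


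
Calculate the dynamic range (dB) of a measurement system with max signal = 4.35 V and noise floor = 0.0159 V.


Dynamic range = 20 * log10(Vmax / Vnoise).
DR = 20 * log10(4.35 / 0.0159)
DR = 20 * log10(273.58)
DR = 48.74 dB

48.74 dB


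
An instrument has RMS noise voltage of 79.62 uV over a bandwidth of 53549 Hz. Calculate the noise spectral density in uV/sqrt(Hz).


Noise spectral density = Vrms / sqrt(BW).
NSD = 79.62 / sqrt(53549)
NSD = 79.62 / 231.4066
NSD = 0.3441 uV/sqrt(Hz)

0.3441 uV/sqrt(Hz)


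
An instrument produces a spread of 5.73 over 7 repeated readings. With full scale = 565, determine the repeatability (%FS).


Repeatability = (spread / full scale) * 100%.
R = (5.73 / 565) * 100
R = 1.014 %FS

1.014 %FS


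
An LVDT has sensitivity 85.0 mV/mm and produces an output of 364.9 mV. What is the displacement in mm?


Displacement = Vout / sensitivity.
d = 364.9 / 85.0
d = 4.293 mm

4.293 mm


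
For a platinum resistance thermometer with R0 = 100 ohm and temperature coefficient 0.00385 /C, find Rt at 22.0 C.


The RTD equation: Rt = R0 * (1 + alpha * T).
Rt = 100 * (1 + 0.00385 * 22.0)
Rt = 100 * (1 + 0.0847)
Rt = 100 * 1.0847
Rt = 108.47 ohm

108.47 ohm


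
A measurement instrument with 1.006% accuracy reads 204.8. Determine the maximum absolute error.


Absolute error = (accuracy% / 100) * reading.
Error = (1.006 / 100) * 204.8
Error = 0.01006 * 204.8
Error = 2.0603

2.0603


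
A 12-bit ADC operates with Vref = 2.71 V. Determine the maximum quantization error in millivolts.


The maximum quantization error is +/- LSB/2.
LSB = Vref / 2^n = 2.71 / 4096 = 0.00066162 V
Max error = LSB / 2 = 0.00066162 / 2 = 0.00033081 V
Max error = 0.3308 mV

0.3308 mV


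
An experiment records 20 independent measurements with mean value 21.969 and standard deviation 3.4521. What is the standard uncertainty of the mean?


The standard uncertainty for Type A evaluation is u = s / sqrt(n).
u = 3.4521 / sqrt(20)
u = 3.4521 / 4.4721
u = 0.7719

0.7719


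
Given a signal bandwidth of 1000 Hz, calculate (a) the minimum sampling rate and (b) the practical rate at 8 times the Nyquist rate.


By Nyquist theorem, fs_min = 2 * fmax.
fs_min = 2 * 1000 = 2000 Hz
Practical rate = 8 * fs_min = 8 * 2000 = 16000 Hz

fs_min = 2000 Hz, fs_practical = 16000 Hz


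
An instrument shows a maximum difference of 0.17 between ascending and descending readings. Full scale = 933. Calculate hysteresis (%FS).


Hysteresis = (max difference / full scale) * 100%.
H = (0.17 / 933) * 100
H = 0.018 %FS

0.018 %FS


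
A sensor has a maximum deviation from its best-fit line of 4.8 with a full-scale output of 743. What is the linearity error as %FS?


Linearity error = (max deviation / full scale) * 100%.
Linearity = (4.8 / 743) * 100
Linearity = 0.646 %FS

0.646 %FS


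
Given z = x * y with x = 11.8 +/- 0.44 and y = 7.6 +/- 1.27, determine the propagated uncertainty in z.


For a product z = x*y, the relative uncertainty is:
uz/z = sqrt((ux/x)^2 + (uy/y)^2)
Relative uncertainties: ux/x = 0.44/11.8 = 0.037288
uy/y = 1.27/7.6 = 0.167105
z = 11.8 * 7.6 = 89.7
uz = 89.7 * sqrt(0.037288^2 + 0.167105^2) = 15.355

15.355


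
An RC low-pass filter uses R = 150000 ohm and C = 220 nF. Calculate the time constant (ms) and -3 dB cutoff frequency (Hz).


Time constant: tau = R * C.
tau = 150000 * 2.20e-07 = 0.033 s
tau = 33.0 ms
Cutoff frequency: fc = 1 / (2*pi*R*C).
fc = 1 / (2*pi*0.033) = 4.82 Hz

tau = 33.0 ms, fc = 4.82 Hz


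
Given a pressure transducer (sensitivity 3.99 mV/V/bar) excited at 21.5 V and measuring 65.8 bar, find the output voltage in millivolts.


Output = sensitivity * Vex * P.
Vout = 3.99 * 21.5 * 65.8
Vout = 85.785 * 65.8
Vout = 5644.65 mV

5644.65 mV


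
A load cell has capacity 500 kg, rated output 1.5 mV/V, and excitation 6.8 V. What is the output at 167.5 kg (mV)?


Vout = rated_output * Vex * (load / capacity).
Vout = 1.5 * 6.8 * (167.5 / 500)
Vout = 1.5 * 6.8 * 0.335
Vout = 3.417 mV

3.417 mV


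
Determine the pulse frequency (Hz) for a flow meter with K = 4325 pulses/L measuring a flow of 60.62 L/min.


Frequency = K * Q / 60 (converting L/min to L/s).
f = 4325 * 60.62 / 60
f = 262181.5 / 60
f = 4369.69 Hz

4369.69 Hz


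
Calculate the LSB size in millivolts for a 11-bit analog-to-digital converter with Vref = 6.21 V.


The resolution (LSB) of an ADC is Vref / 2^n.
LSB = 6.21 / 2^11
LSB = 6.21 / 2048
LSB = 0.00303223 V = 3.03222656 mV

3.03222656 mV


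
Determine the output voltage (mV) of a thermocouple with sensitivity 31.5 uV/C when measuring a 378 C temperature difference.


The thermocouple output V = sensitivity * dT.
V = 31.5 uV/C * 378 C
V = 11907.0 uV
V = 11.907 mV

11.907 mV


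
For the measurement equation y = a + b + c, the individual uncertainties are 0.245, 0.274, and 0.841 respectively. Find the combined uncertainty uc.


For a sum of independent quantities, uc = sqrt(u1^2 + u2^2 + u3^2).
uc = sqrt(0.245^2 + 0.274^2 + 0.841^2)
uc = sqrt(0.060025 + 0.075076 + 0.707281)
uc = 0.9178

0.9178


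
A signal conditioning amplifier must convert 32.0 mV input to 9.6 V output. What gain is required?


Gain = Vout / Vin (converting to same units).
G = 9.6 V / 32.0 mV
G = 9600.0 mV / 32.0 mV
G = 300.0

300.0


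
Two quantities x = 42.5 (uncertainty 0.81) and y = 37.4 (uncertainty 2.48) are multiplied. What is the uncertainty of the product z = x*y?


For a product z = x*y, the relative uncertainty is:
uz/z = sqrt((ux/x)^2 + (uy/y)^2)
Relative uncertainties: ux/x = 0.81/42.5 = 0.019059
uy/y = 2.48/37.4 = 0.06631
z = 42.5 * 37.4 = 1589.5
uz = 1589.5 * sqrt(0.019059^2 + 0.06631^2) = 109.667

109.667


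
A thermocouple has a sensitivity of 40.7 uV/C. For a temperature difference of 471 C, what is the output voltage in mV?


The thermocouple output V = sensitivity * dT.
V = 40.7 uV/C * 471 C
V = 19169.7 uV
V = 19.17 mV

19.17 mV


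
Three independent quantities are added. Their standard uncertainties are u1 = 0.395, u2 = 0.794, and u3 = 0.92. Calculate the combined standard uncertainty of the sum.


For a sum of independent quantities, uc = sqrt(u1^2 + u2^2 + u3^2).
uc = sqrt(0.395^2 + 0.794^2 + 0.92^2)
uc = sqrt(0.156025 + 0.630436 + 0.8464)
uc = 1.2778

1.2778


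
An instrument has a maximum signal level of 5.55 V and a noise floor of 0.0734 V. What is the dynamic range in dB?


Dynamic range = 20 * log10(Vmax / Vnoise).
DR = 20 * log10(5.55 / 0.0734)
DR = 20 * log10(75.61)
DR = 37.57 dB

37.57 dB


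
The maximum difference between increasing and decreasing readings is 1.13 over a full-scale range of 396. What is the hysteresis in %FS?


Hysteresis = (max difference / full scale) * 100%.
H = (1.13 / 396) * 100
H = 0.285 %FS

0.285 %FS


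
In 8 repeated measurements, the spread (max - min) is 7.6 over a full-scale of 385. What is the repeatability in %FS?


Repeatability = (spread / full scale) * 100%.
R = (7.6 / 385) * 100
R = 1.974 %FS

1.974 %FS


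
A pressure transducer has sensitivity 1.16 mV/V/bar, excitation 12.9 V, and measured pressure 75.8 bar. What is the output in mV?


Output = sensitivity * Vex * P.
Vout = 1.16 * 12.9 * 75.8
Vout = 14.964 * 75.8
Vout = 1134.27 mV

1134.27 mV


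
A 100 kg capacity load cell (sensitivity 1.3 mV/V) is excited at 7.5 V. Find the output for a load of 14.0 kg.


Vout = rated_output * Vex * (load / capacity).
Vout = 1.3 * 7.5 * (14.0 / 100)
Vout = 1.3 * 7.5 * 0.14
Vout = 1.365 mV

1.365 mV


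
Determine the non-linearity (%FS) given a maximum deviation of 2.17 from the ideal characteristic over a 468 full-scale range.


Linearity error = (max deviation / full scale) * 100%.
Linearity = (2.17 / 468) * 100
Linearity = 0.464 %FS

0.464 %FS


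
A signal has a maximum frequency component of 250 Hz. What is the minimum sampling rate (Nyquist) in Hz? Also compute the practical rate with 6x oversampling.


By Nyquist theorem, fs_min = 2 * fmax.
fs_min = 2 * 250 = 500 Hz
Practical rate = 6 * fs_min = 6 * 500 = 3000 Hz

fs_min = 500 Hz, fs_practical = 3000 Hz


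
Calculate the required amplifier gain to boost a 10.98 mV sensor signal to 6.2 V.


Gain = Vout / Vin (converting to same units).
G = 6.2 V / 10.98 mV
G = 6200.0 mV / 10.98 mV
G = 564.66

564.66


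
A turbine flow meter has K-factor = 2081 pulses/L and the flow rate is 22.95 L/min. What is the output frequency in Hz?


Frequency = K * Q / 60 (converting L/min to L/s).
f = 2081 * 22.95 / 60
f = 47758.95 / 60
f = 795.98 Hz

795.98 Hz


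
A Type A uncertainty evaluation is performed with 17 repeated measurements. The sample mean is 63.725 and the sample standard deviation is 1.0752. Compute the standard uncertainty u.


The standard uncertainty for Type A evaluation is u = s / sqrt(n).
u = 1.0752 / sqrt(17)
u = 1.0752 / 4.1231
u = 0.2608

0.2608


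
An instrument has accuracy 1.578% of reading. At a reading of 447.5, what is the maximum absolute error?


Absolute error = (accuracy% / 100) * reading.
Error = (1.578 / 100) * 447.5
Error = 0.01578 * 447.5
Error = 7.0616

7.0616


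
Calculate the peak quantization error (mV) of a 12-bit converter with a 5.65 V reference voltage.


The maximum quantization error is +/- LSB/2.
LSB = Vref / 2^n = 5.65 / 4096 = 0.00137939 V
Max error = LSB / 2 = 0.00137939 / 2 = 0.0006897 V
Max error = 0.6897 mV

0.6897 mV


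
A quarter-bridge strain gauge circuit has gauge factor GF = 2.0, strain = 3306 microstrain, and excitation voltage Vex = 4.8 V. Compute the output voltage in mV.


Quarter bridge output: Vout = (GF * epsilon * Vex) / 4.
Vout = (2.0 * 3306e-6 * 4.8) / 4
Vout = 0.0317376 / 4 V
Vout = 0.0079344 V = 7.9344 mV

7.9344 mV


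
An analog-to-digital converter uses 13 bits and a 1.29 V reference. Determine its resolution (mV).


The resolution (LSB) of an ADC is Vref / 2^n.
LSB = 1.29 / 2^13
LSB = 1.29 / 8192
LSB = 0.00015747 V = 0.1574707 mV

0.1574707 mV


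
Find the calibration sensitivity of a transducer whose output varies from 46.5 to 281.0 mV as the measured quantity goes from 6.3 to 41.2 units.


Sensitivity = (y2 - y1) / (x2 - x1).
S = (281.0 - 46.5) / (41.2 - 6.3)
S = 234.5 / 34.9
S = 6.7192 mV/unit

6.7192 mV/unit


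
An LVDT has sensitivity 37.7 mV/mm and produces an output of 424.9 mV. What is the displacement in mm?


Displacement = Vout / sensitivity.
d = 424.9 / 37.7
d = 11.271 mm

11.271 mm


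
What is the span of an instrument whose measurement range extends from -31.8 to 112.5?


Span = upper range - lower range.
Span = 112.5 - (-31.8)
Span = 144.3

144.3


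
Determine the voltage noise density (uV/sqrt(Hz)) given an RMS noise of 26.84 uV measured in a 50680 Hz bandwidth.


Noise spectral density = Vrms / sqrt(BW).
NSD = 26.84 / sqrt(50680)
NSD = 26.84 / 225.1222
NSD = 0.1192 uV/sqrt(Hz)

0.1192 uV/sqrt(Hz)


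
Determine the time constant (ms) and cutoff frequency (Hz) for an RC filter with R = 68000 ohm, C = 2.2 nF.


Time constant: tau = R * C.
tau = 68000 * 2.20e-09 = 0.0001496 s
tau = 0.1496 ms
Cutoff frequency: fc = 1 / (2*pi*R*C).
fc = 1 / (2*pi*0.0001496) = 1063.87 Hz

tau = 0.1496 ms, fc = 1063.87 Hz


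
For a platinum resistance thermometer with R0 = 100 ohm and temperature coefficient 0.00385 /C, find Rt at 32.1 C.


The RTD equation: Rt = R0 * (1 + alpha * T).
Rt = 100 * (1 + 0.00385 * 32.1)
Rt = 100 * (1 + 0.123585)
Rt = 100 * 1.123585
Rt = 112.359 ohm

112.359 ohm


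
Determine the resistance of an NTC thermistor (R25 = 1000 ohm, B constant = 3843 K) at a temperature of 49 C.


NTC thermistor equation: Rt = R25 * exp(B * (1/T - 1/T25)).
T in Kelvin: 322.15 K, T25 = 298.15 K
1/T - 1/T25 = 1/322.15 - 1/298.15 = -0.00024987
B * (1/T - 1/T25) = 3843 * -0.00024987 = -0.9603
Rt = 1000 * exp(-0.9603) = 382.8 ohm

382.8 ohm


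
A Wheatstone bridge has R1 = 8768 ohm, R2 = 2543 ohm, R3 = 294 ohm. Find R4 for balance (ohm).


At balance: R1*R4 = R2*R3, so R4 = R2*R3/R1.
R4 = 2543 * 294 / 8768
R4 = 747642 / 8768
R4 = 85.27 ohm

85.27 ohm


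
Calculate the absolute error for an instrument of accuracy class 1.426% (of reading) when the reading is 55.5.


Absolute error = (accuracy% / 100) * reading.
Error = (1.426 / 100) * 55.5
Error = 0.01426 * 55.5
Error = 0.7914

0.7914


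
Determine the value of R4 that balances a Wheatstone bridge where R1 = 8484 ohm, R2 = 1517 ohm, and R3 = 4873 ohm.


At balance: R1*R4 = R2*R3, so R4 = R2*R3/R1.
R4 = 1517 * 4873 / 8484
R4 = 7392341 / 8484
R4 = 871.33 ohm

871.33 ohm


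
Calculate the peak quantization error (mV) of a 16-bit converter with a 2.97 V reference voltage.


The maximum quantization error is +/- LSB/2.
LSB = Vref / 2^n = 2.97 / 65536 = 4.532e-05 V
Max error = LSB / 2 = 4.532e-05 / 2 = 2.266e-05 V
Max error = 0.0227 mV

0.0227 mV


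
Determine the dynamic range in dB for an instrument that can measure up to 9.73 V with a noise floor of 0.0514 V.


Dynamic range = 20 * log10(Vmax / Vnoise).
DR = 20 * log10(9.73 / 0.0514)
DR = 20 * log10(189.3)
DR = 45.54 dB

45.54 dB


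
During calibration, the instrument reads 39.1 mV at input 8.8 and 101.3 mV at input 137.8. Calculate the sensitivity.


Sensitivity = (y2 - y1) / (x2 - x1).
S = (101.3 - 39.1) / (137.8 - 8.8)
S = 62.2 / 129.0
S = 0.4822 mV/unit

0.4822 mV/unit


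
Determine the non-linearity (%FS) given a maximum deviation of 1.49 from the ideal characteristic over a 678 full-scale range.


Linearity error = (max deviation / full scale) * 100%.
Linearity = (1.49 / 678) * 100
Linearity = 0.22 %FS

0.22 %FS


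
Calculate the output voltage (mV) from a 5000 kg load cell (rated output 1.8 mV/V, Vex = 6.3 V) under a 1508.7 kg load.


Vout = rated_output * Vex * (load / capacity).
Vout = 1.8 * 6.3 * (1508.7 / 5000)
Vout = 1.8 * 6.3 * 0.30174
Vout = 3.422 mV

3.422 mV


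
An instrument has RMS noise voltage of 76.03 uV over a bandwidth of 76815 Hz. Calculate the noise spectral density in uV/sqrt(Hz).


Noise spectral density = Vrms / sqrt(BW).
NSD = 76.03 / sqrt(76815)
NSD = 76.03 / 277.1552
NSD = 0.2743 uV/sqrt(Hz)

0.2743 uV/sqrt(Hz)


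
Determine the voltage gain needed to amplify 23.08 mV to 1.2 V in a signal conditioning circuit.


Gain = Vout / Vin (converting to same units).
G = 1.2 V / 23.08 mV
G = 1200.0 mV / 23.08 mV
G = 51.99

51.99


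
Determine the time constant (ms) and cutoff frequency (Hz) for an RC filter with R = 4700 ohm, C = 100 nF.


Time constant: tau = R * C.
tau = 4700 * 1.00e-07 = 0.00047 s
tau = 0.47 ms
Cutoff frequency: fc = 1 / (2*pi*R*C).
fc = 1 / (2*pi*0.00047) = 338.63 Hz

tau = 0.47 ms, fc = 338.63 Hz


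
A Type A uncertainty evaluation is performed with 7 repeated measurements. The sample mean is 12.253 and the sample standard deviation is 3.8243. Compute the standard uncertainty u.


The standard uncertainty for Type A evaluation is u = s / sqrt(n).
u = 3.8243 / sqrt(7)
u = 3.8243 / 2.6458
u = 1.4454

1.4454


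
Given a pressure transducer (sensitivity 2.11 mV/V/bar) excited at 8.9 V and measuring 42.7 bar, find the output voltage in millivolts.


Output = sensitivity * Vex * P.
Vout = 2.11 * 8.9 * 42.7
Vout = 18.779 * 42.7
Vout = 801.86 mV

801.86 mV


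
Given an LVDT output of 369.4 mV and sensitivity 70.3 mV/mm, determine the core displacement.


Displacement = Vout / sensitivity.
d = 369.4 / 70.3
d = 5.255 mm

5.255 mm


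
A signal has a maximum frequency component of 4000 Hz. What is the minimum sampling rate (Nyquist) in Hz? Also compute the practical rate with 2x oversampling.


By Nyquist theorem, fs_min = 2 * fmax.
fs_min = 2 * 4000 = 8000 Hz
Practical rate = 2 * fs_min = 2 * 8000 = 16000 Hz

fs_min = 8000 Hz, fs_practical = 16000 Hz


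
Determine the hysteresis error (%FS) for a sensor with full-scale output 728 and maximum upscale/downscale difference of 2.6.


Hysteresis = (max difference / full scale) * 100%.
H = (2.6 / 728) * 100
H = 0.357 %FS

0.357 %FS


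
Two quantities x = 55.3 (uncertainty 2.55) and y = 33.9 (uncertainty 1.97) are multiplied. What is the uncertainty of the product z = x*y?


For a product z = x*y, the relative uncertainty is:
uz/z = sqrt((ux/x)^2 + (uy/y)^2)
Relative uncertainties: ux/x = 2.55/55.3 = 0.046112
uy/y = 1.97/33.9 = 0.058112
z = 55.3 * 33.9 = 1874.7
uz = 1874.7 * sqrt(0.046112^2 + 0.058112^2) = 139.071

139.071


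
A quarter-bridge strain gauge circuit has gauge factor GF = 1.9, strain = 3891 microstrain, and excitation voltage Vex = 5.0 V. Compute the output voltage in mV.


Quarter bridge output: Vout = (GF * epsilon * Vex) / 4.
Vout = (1.9 * 3891e-6 * 5.0) / 4
Vout = 0.0369645 / 4 V
Vout = 0.00924112 V = 9.2411 mV

9.2411 mV


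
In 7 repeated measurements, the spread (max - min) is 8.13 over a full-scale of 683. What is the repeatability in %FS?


Repeatability = (spread / full scale) * 100%.
R = (8.13 / 683) * 100
R = 1.19 %FS

1.19 %FS


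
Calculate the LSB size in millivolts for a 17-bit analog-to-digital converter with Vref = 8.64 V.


The resolution (LSB) of an ADC is Vref / 2^n.
LSB = 8.64 / 2^17
LSB = 8.64 / 131072
LSB = 6.592e-05 V = 0.06591797 mV

0.06591797 mV


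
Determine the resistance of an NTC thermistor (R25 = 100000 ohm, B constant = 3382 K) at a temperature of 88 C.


NTC thermistor equation: Rt = R25 * exp(B * (1/T - 1/T25)).
T in Kelvin: 361.15 K, T25 = 298.15 K
1/T - 1/T25 = 1/361.15 - 1/298.15 = -0.00058508
B * (1/T - 1/T25) = 3382 * -0.00058508 = -1.9788
Rt = 100000 * exp(-1.9788) = 13824.1 ohm

13824.1 ohm


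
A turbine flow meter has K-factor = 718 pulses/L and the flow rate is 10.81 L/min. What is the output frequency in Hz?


Frequency = K * Q / 60 (converting L/min to L/s).
f = 718 * 10.81 / 60
f = 7761.58 / 60
f = 129.36 Hz

129.36 Hz


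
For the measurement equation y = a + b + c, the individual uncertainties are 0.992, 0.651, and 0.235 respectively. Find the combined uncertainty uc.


For a sum of independent quantities, uc = sqrt(u1^2 + u2^2 + u3^2).
uc = sqrt(0.992^2 + 0.651^2 + 0.235^2)
uc = sqrt(0.984064 + 0.423801 + 0.055225)
uc = 1.2096

1.2096


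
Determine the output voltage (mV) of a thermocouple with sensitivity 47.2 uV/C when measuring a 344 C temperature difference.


The thermocouple output V = sensitivity * dT.
V = 47.2 uV/C * 344 C
V = 16236.8 uV
V = 16.237 mV

16.237 mV


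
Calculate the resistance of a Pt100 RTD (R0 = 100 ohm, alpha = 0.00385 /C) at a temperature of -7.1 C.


The RTD equation: Rt = R0 * (1 + alpha * T).
Rt = 100 * (1 + 0.00385 * -7.1)
Rt = 100 * (1 + -0.027335)
Rt = 100 * 0.972665
Rt = 97.266 ohm

97.266 ohm


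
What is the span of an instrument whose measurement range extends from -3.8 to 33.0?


Span = upper range - lower range.
Span = 33.0 - (-3.8)
Span = 36.8

36.8


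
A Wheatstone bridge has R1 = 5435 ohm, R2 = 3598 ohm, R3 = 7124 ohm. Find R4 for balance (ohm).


At balance: R1*R4 = R2*R3, so R4 = R2*R3/R1.
R4 = 3598 * 7124 / 5435
R4 = 25632152 / 5435
R4 = 4716.13 ohm

4716.13 ohm


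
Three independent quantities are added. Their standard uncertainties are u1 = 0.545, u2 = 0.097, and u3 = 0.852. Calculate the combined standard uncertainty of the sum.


For a sum of independent quantities, uc = sqrt(u1^2 + u2^2 + u3^2).
uc = sqrt(0.545^2 + 0.097^2 + 0.852^2)
uc = sqrt(0.297025 + 0.009409 + 0.725904)
uc = 1.016

1.016


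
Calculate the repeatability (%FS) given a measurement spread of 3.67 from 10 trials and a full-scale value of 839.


Repeatability = (spread / full scale) * 100%.
R = (3.67 / 839) * 100
R = 0.437 %FS

0.437 %FS


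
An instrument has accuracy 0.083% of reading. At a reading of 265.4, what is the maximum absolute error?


Absolute error = (accuracy% / 100) * reading.
Error = (0.083 / 100) * 265.4
Error = 0.00083 * 265.4
Error = 0.2203

0.2203


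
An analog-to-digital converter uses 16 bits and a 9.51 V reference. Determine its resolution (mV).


The resolution (LSB) of an ADC is Vref / 2^n.
LSB = 9.51 / 2^16
LSB = 9.51 / 65536
LSB = 0.00014511 V = 0.14511108 mV

0.14511108 mV


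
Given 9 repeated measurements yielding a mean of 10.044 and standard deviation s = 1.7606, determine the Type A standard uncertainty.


The standard uncertainty for Type A evaluation is u = s / sqrt(n).
u = 1.7606 / sqrt(9)
u = 1.7606 / 3.0
u = 0.5869

0.5869


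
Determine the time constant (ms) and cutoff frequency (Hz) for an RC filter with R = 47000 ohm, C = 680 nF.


Time constant: tau = R * C.
tau = 47000 * 6.80e-07 = 0.03196 s
tau = 31.96 ms
Cutoff frequency: fc = 1 / (2*pi*R*C).
fc = 1 / (2*pi*0.03196) = 4.98 Hz

tau = 31.96 ms, fc = 4.98 Hz


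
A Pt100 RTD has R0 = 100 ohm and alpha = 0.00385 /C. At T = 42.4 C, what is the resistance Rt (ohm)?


The RTD equation: Rt = R0 * (1 + alpha * T).
Rt = 100 * (1 + 0.00385 * 42.4)
Rt = 100 * (1 + 0.16324)
Rt = 100 * 1.16324
Rt = 116.324 ohm

116.324 ohm


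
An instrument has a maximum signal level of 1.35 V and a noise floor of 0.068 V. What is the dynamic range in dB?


Dynamic range = 20 * log10(Vmax / Vnoise).
DR = 20 * log10(1.35 / 0.068)
DR = 20 * log10(19.85)
DR = 25.96 dB

25.96 dB


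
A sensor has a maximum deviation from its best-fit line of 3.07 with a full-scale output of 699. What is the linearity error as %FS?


Linearity error = (max deviation / full scale) * 100%.
Linearity = (3.07 / 699) * 100
Linearity = 0.439 %FS

0.439 %FS


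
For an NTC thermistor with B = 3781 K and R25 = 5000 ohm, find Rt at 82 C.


NTC thermistor equation: Rt = R25 * exp(B * (1/T - 1/T25)).
T in Kelvin: 355.15 K, T25 = 298.15 K
1/T - 1/T25 = 1/355.15 - 1/298.15 = -0.0005383
B * (1/T - 1/T25) = 3781 * -0.0005383 = -2.0353
Rt = 5000 * exp(-2.0353) = 653.2 ohm

653.2 ohm


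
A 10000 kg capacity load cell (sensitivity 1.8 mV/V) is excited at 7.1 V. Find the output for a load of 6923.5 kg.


Vout = rated_output * Vex * (load / capacity).
Vout = 1.8 * 7.1 * (6923.5 / 10000)
Vout = 1.8 * 7.1 * 0.69235
Vout = 8.848 mV

8.848 mV


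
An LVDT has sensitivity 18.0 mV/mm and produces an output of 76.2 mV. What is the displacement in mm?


Displacement = Vout / sensitivity.
d = 76.2 / 18.0
d = 4.233 mm

4.233 mm


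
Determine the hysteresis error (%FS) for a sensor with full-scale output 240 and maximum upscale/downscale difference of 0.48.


Hysteresis = (max difference / full scale) * 100%.
H = (0.48 / 240) * 100
H = 0.2 %FS

0.2 %FS


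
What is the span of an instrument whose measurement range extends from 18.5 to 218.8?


Span = upper range - lower range.
Span = 218.8 - (18.5)
Span = 200.3

200.3


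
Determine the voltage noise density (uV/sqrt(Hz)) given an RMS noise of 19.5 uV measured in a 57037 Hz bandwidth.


Noise spectral density = Vrms / sqrt(BW).
NSD = 19.5 / sqrt(57037)
NSD = 19.5 / 238.8242
NSD = 0.0817 uV/sqrt(Hz)

0.0817 uV/sqrt(Hz)


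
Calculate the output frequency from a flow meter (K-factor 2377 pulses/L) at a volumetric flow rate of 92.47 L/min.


Frequency = K * Q / 60 (converting L/min to L/s).
f = 2377 * 92.47 / 60
f = 219801.19 / 60
f = 3663.35 Hz

3663.35 Hz


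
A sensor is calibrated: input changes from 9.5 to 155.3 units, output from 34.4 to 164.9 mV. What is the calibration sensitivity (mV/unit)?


Sensitivity = (y2 - y1) / (x2 - x1).
S = (164.9 - 34.4) / (155.3 - 9.5)
S = 130.5 / 145.8
S = 0.8951 mV/unit

0.8951 mV/unit


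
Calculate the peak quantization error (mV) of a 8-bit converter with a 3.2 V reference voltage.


The maximum quantization error is +/- LSB/2.
LSB = Vref / 2^n = 3.2 / 256 = 0.0125 V
Max error = LSB / 2 = 0.0125 / 2 = 0.00625 V
Max error = 6.25 mV

6.25 mV


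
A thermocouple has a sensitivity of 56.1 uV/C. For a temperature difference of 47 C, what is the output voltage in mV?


The thermocouple output V = sensitivity * dT.
V = 56.1 uV/C * 47 C
V = 2636.7 uV
V = 2.637 mV

2.637 mV


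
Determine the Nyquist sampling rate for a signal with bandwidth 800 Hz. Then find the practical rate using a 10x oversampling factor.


By Nyquist theorem, fs_min = 2 * fmax.
fs_min = 2 * 800 = 1600 Hz
Practical rate = 10 * fs_min = 10 * 1600 = 16000 Hz

fs_min = 1600 Hz, fs_practical = 16000 Hz


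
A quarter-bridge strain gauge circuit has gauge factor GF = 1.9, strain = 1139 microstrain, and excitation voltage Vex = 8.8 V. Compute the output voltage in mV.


Quarter bridge output: Vout = (GF * epsilon * Vex) / 4.
Vout = (1.9 * 1139e-6 * 8.8) / 4
Vout = 0.01904408 / 4 V
Vout = 0.00476102 V = 4.761 mV

4.761 mV


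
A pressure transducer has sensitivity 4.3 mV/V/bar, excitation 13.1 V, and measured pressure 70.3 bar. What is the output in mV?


Output = sensitivity * Vex * P.
Vout = 4.3 * 13.1 * 70.3
Vout = 56.33 * 70.3
Vout = 3960.0 mV

3960.0 mV


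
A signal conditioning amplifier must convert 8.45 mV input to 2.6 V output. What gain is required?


Gain = Vout / Vin (converting to same units).
G = 2.6 V / 8.45 mV
G = 2600.0 mV / 8.45 mV
G = 307.69

307.69


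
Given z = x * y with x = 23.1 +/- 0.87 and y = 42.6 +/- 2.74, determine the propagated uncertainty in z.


For a product z = x*y, the relative uncertainty is:
uz/z = sqrt((ux/x)^2 + (uy/y)^2)
Relative uncertainties: ux/x = 0.87/23.1 = 0.037662
uy/y = 2.74/42.6 = 0.064319
z = 23.1 * 42.6 = 984.1
uz = 984.1 * sqrt(0.037662^2 + 0.064319^2) = 73.347

73.347


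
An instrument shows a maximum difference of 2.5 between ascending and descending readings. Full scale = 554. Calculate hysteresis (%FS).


Hysteresis = (max difference / full scale) * 100%.
H = (2.5 / 554) * 100
H = 0.451 %FS

0.451 %FS


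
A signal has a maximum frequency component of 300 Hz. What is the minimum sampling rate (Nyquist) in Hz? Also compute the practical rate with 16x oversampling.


By Nyquist theorem, fs_min = 2 * fmax.
fs_min = 2 * 300 = 600 Hz
Practical rate = 16 * fs_min = 16 * 600 = 9600 Hz

fs_min = 600 Hz, fs_practical = 9600 Hz


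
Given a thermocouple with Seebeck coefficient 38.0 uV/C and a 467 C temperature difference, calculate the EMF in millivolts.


The thermocouple output V = sensitivity * dT.
V = 38.0 uV/C * 467 C
V = 17746.0 uV
V = 17.746 mV

17.746 mV


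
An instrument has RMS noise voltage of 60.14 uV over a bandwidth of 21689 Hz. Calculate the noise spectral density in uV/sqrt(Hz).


Noise spectral density = Vrms / sqrt(BW).
NSD = 60.14 / sqrt(21689)
NSD = 60.14 / 147.2719
NSD = 0.4084 uV/sqrt(Hz)

0.4084 uV/sqrt(Hz)


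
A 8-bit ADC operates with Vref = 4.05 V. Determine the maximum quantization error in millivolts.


The maximum quantization error is +/- LSB/2.
LSB = Vref / 2^n = 4.05 / 256 = 0.01582031 V
Max error = LSB / 2 = 0.01582031 / 2 = 0.00791016 V
Max error = 7.9102 mV

7.9102 mV


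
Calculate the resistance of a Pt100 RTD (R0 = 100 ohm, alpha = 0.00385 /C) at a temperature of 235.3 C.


The RTD equation: Rt = R0 * (1 + alpha * T).
Rt = 100 * (1 + 0.00385 * 235.3)
Rt = 100 * (1 + 0.905905)
Rt = 100 * 1.905905
Rt = 190.591 ohm

190.591 ohm


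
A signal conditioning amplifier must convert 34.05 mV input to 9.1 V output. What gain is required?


Gain = Vout / Vin (converting to same units).
G = 9.1 V / 34.05 mV
G = 9100.0 mV / 34.05 mV
G = 267.25

267.25


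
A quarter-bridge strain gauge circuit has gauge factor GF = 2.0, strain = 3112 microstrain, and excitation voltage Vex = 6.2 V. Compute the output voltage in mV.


Quarter bridge output: Vout = (GF * epsilon * Vex) / 4.
Vout = (2.0 * 3112e-6 * 6.2) / 4
Vout = 0.0385888 / 4 V
Vout = 0.0096472 V = 9.6472 mV

9.6472 mV


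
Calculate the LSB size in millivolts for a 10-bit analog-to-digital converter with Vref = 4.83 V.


The resolution (LSB) of an ADC is Vref / 2^n.
LSB = 4.83 / 2^10
LSB = 4.83 / 1024
LSB = 0.0047168 V = 4.71679688 mV

4.71679688 mV


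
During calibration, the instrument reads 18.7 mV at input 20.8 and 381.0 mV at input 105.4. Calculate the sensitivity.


Sensitivity = (y2 - y1) / (x2 - x1).
S = (381.0 - 18.7) / (105.4 - 20.8)
S = 362.3 / 84.6
S = 4.2825 mV/unit

4.2825 mV/unit


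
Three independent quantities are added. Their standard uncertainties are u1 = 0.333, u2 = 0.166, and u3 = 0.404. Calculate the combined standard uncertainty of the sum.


For a sum of independent quantities, uc = sqrt(u1^2 + u2^2 + u3^2).
uc = sqrt(0.333^2 + 0.166^2 + 0.404^2)
uc = sqrt(0.110889 + 0.027556 + 0.163216)
uc = 0.5492

0.5492


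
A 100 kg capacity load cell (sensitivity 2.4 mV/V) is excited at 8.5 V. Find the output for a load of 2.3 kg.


Vout = rated_output * Vex * (load / capacity).
Vout = 2.4 * 8.5 * (2.3 / 100)
Vout = 2.4 * 8.5 * 0.023
Vout = 0.469 mV

0.469 mV


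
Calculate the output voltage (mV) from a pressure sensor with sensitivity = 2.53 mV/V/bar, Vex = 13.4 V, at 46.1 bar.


Output = sensitivity * Vex * P.
Vout = 2.53 * 13.4 * 46.1
Vout = 33.902 * 46.1
Vout = 1562.88 mV

1562.88 mV


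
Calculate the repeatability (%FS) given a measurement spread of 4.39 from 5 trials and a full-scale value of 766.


Repeatability = (spread / full scale) * 100%.
R = (4.39 / 766) * 100
R = 0.573 %FS

0.573 %FS


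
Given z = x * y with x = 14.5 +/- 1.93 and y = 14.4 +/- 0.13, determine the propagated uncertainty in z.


For a product z = x*y, the relative uncertainty is:
uz/z = sqrt((ux/x)^2 + (uy/y)^2)
Relative uncertainties: ux/x = 1.93/14.5 = 0.133103
uy/y = 0.13/14.4 = 0.009028
z = 14.5 * 14.4 = 208.8
uz = 208.8 * sqrt(0.133103^2 + 0.009028^2) = 27.856

27.856


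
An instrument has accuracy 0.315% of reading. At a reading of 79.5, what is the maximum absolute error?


Absolute error = (accuracy% / 100) * reading.
Error = (0.315 / 100) * 79.5
Error = 0.00315 * 79.5
Error = 0.2504

0.2504


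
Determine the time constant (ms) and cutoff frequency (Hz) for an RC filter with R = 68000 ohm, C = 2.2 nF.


Time constant: tau = R * C.
tau = 68000 * 2.20e-09 = 0.0001496 s
tau = 0.1496 ms
Cutoff frequency: fc = 1 / (2*pi*R*C).
fc = 1 / (2*pi*0.0001496) = 1063.87 Hz

tau = 0.1496 ms, fc = 1063.87 Hz


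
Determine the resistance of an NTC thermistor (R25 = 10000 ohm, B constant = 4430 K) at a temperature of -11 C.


NTC thermistor equation: Rt = R25 * exp(B * (1/T - 1/T25)).
T in Kelvin: 262.15 K, T25 = 298.15 K
1/T - 1/T25 = 1/262.15 - 1/298.15 = 0.00046059
B * (1/T - 1/T25) = 4430 * 0.00046059 = 2.0404
Rt = 10000 * exp(2.0404) = 76939.1 ohm

76939.1 ohm


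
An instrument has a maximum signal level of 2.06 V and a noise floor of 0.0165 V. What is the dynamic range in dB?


Dynamic range = 20 * log10(Vmax / Vnoise).
DR = 20 * log10(2.06 / 0.0165)
DR = 20 * log10(124.85)
DR = 41.93 dB

41.93 dB


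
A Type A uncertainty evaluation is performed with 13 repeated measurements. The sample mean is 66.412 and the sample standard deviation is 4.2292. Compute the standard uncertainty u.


The standard uncertainty for Type A evaluation is u = s / sqrt(n).
u = 4.2292 / sqrt(13)
u = 4.2292 / 3.6056
u = 1.173

1.173


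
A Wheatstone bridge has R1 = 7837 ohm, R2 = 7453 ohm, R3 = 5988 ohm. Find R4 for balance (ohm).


At balance: R1*R4 = R2*R3, so R4 = R2*R3/R1.
R4 = 7453 * 5988 / 7837
R4 = 44628564 / 7837
R4 = 5694.6 ohm

5694.6 ohm


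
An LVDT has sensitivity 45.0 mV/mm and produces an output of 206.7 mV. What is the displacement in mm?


Displacement = Vout / sensitivity.
d = 206.7 / 45.0
d = 4.593 mm

4.593 mm


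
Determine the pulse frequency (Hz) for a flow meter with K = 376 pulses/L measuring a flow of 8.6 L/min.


Frequency = K * Q / 60 (converting L/min to L/s).
f = 376 * 8.6 / 60
f = 3233.6 / 60
f = 53.89 Hz

53.89 Hz


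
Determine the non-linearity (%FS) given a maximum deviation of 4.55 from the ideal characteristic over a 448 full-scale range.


Linearity error = (max deviation / full scale) * 100%.
Linearity = (4.55 / 448) * 100
Linearity = 1.016 %FS

1.016 %FS


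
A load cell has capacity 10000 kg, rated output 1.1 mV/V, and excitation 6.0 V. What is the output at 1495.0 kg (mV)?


Vout = rated_output * Vex * (load / capacity).
Vout = 1.1 * 6.0 * (1495.0 / 10000)
Vout = 1.1 * 6.0 * 0.1495
Vout = 0.987 mV

0.987 mV


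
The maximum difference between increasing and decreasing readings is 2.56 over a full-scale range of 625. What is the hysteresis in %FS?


Hysteresis = (max difference / full scale) * 100%.
H = (2.56 / 625) * 100
H = 0.41 %FS

0.41 %FS


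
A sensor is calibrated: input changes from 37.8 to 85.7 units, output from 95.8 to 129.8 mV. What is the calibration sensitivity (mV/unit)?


Sensitivity = (y2 - y1) / (x2 - x1).
S = (129.8 - 95.8) / (85.7 - 37.8)
S = 34.0 / 47.9
S = 0.7098 mV/unit

0.7098 mV/unit


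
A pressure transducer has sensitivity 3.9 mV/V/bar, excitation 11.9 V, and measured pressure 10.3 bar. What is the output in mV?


Output = sensitivity * Vex * P.
Vout = 3.9 * 11.9 * 10.3
Vout = 46.41 * 10.3
Vout = 478.02 mV

478.02 mV


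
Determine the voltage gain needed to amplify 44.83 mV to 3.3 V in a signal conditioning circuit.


Gain = Vout / Vin (converting to same units).
G = 3.3 V / 44.83 mV
G = 3300.0 mV / 44.83 mV
G = 73.61

73.61


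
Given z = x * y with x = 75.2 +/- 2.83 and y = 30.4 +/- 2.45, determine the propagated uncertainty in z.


For a product z = x*y, the relative uncertainty is:
uz/z = sqrt((ux/x)^2 + (uy/y)^2)
Relative uncertainties: ux/x = 2.83/75.2 = 0.037633
uy/y = 2.45/30.4 = 0.080592
z = 75.2 * 30.4 = 2286.1
uz = 2286.1 * sqrt(0.037633^2 + 0.080592^2) = 203.337

203.337


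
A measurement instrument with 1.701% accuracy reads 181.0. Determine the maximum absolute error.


Absolute error = (accuracy% / 100) * reading.
Error = (1.701 / 100) * 181.0
Error = 0.01701 * 181.0
Error = 3.0788

3.0788


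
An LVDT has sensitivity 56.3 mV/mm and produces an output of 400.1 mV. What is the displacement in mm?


Displacement = Vout / sensitivity.
d = 400.1 / 56.3
d = 7.107 mm

7.107 mm


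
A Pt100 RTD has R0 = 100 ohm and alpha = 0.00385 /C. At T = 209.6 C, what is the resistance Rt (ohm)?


The RTD equation: Rt = R0 * (1 + alpha * T).
Rt = 100 * (1 + 0.00385 * 209.6)
Rt = 100 * (1 + 0.80696)
Rt = 100 * 1.80696
Rt = 180.696 ohm

180.696 ohm


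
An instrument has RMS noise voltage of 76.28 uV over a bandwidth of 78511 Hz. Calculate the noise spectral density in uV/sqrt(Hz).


Noise spectral density = Vrms / sqrt(BW).
NSD = 76.28 / sqrt(78511)
NSD = 76.28 / 280.1981
NSD = 0.2722 uV/sqrt(Hz)

0.2722 uV/sqrt(Hz)


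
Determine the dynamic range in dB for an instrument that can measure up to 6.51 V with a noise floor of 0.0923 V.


Dynamic range = 20 * log10(Vmax / Vnoise).
DR = 20 * log10(6.51 / 0.0923)
DR = 20 * log10(70.53)
DR = 36.97 dB

36.97 dB
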